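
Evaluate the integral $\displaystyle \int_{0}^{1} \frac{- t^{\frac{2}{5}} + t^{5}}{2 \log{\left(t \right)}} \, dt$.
$\log{\left(\frac{\sqrt{210}}{7} \right)}$

Consider the one-parameter family: let $I(a) = \int_{0}^{1} \frac{t^{5} - t^{a}}{2 \log{\left(t \right)}} \, dt$.

Since $\dfrac{\partial}{\partial a}\,t^{a} = t^{a} \ln t$, the $\ln t$ in the denominator cancels and
$$\frac{dI}{da} = \int_{0}^{1} - \frac{1}{2} t^{a} \, dt = - \frac{1}{2} \left[\frac{t^{a+1}}{a+1}\right]_0^1 = - \frac{1}{2 a + 2}.$$

Integrating with respect to $a$ gives $I(a) = - \frac{\log{\left(a + 1 \right)}}{2} + \frac{\log{\left(6 \right)}}{2} + C$.

At $a = 5$ the integrand is identically $0$, so $I(5) = 0$. The closed form gives $0$, hence $C = 0$.

Setting $a = \frac{2}{5}$:
$$I = \log{\left(\frac{\sqrt{210}}{7} \right)}.$$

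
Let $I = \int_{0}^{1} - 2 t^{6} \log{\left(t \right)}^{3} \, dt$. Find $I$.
$\frac{12}{2401}$

Consider the simpler parametrised integral
$$J(a) = \int_{0}^{1} - 2 t^{a} \, dt = - \frac{2}{a + 1}.$$

Differentiating under the integral sign brings down a factor of $\ln t$:
$$\frac{dJ}{da} = \int_{0}^{1} - 2 t^{a} \log{\left(t \right)} \, dt = \frac{2}{\left(a + 1\right)^{2}}.$$

Repeating $3$ times in total — each differentiation brings down another $\ln t$ — gives
$$\frac{d^{3}J}{da^{3}} = \int_{0}^{1} - 2 t^{a} \log{\left(t \right)}^{3} \, dt = \frac{12}{\left(a + 1\right)^{4}},$$
and the integrand here is exactly the target integrand, so $I = \frac{12}{\left(a + 1\right)^{4}}$.

Setting $a = 6$:
$$I = \frac{12}{2401}.$$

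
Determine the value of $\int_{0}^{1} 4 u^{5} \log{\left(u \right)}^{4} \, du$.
$\frac{1}{81}$

Consider the simpler parametrised integral
$$J(a) = \int_{0}^{1} 4 u^{a} \, du = \frac{4}{a + 1}.$$

Differentiating under the integral sign brings down a factor of $\ln u$:
$$\frac{dJ}{da} = \int_{0}^{1} 4 u^{a} \log{\left(u \right)} \, du = - \frac{4}{\left(a + 1\right)^{2}}.$$

Repeating $4$ times in total — each differentiation brings down another $\ln u$ — gives
$$\frac{d^{4}J}{da^{4}} = \int_{0}^{1} 4 u^{a} \log{\left(u \right)}^{4} \, du = \frac{96}{\left(a + 1\right)^{5}},$$
and the integrand here is exactly the target integrand, so $I = \frac{96}{\left(a + 1\right)^{5}}$.

Setting $a = 5$:
$$I = \frac{1}{81}.$$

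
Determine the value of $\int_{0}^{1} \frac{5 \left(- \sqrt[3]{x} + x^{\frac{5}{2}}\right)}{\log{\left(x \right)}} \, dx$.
$\log{\left(\frac{4084101}{32768} \right)}$

Replace the exponent $\frac{5}{2}$ by a parameter $a$: let $I(a) = \int_{0}^{1} \frac{5 \left(- \sqrt[3]{x} + x^{a}\right)}{\log{\left(x \right)}} \, dx$.

Since $\dfrac{\partial}{\partial a}\,x^{a} = x^{a} \ln x$, the $\ln x$ in the denominator cancels and
$$\frac{dI}{da} = \int_{0}^{1} 5 x^{a} \, dx = 5 \left[\frac{x^{a+1}}{a+1}\right]_0^1 = \frac{5}{a + 1}.$$

Integrating with respect to $a$ gives $I(a) = \log{\left(\frac{243 \left(a + 1\right)^{5}}{1024} \right)} + C$.

At $a = \frac{1}{3}$ the integrand is identically $0$, so $I(\frac{1}{3}) = 0$. The closed form gives $0$, hence $C = 0$.

Setting $a = \frac{5}{2}$:
$$I = \log{\left(\frac{4084101}{32768} \right)}.$$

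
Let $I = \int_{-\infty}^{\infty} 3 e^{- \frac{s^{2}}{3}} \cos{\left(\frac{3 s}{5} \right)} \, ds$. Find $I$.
$\frac{3 \sqrt{3} \sqrt{\pi}}{e^{\frac{27}{100}}}$

Let $b$ denote the cosine frequency and define $I(b) = \int_{-\infty}^{\infty} 3 e^{- \frac{s^{2}}{3}} \cos{\left(b s \right)} \, ds$.

Differentiating under the integral sign,
$$I'(b) = \int_{-\infty}^{\infty} - 3 s e^{- \frac{s^{2}}{3}} \sin{\left(b s \right)} \, ds.$$

Integrate $\int_{-\infty}^{\infty} s \sin(b s)\, e^{- \frac{s^{2}}{3}}\, ds$ by parts with $u = \sin(b s)$ and $dv = s\, e^{- \frac{s^{2}}{3}}\, ds$, giving $v = - \frac{3 e^{- \frac{s^{2}}{3}}}{2}$. The boundary term vanishes and
$$\int_{-\infty}^{\infty} s \sin(b s)\, e^{- \frac{s^{2}}{3}}\, ds = \frac{3 b}{2} \int_{-\infty}^{\infty} \cos(b s)\, e^{- \frac{s^{2}}{3}}\, ds,$$
so $I'(b) = - \frac{3 b}{2}\, I(b)$.

This is a separable first-order ODE; solving with the initial condition $I(0) = \int_{-\infty}^{\infty} 3 e^{- \frac{s^{2}}{3}}\,ds = 3 \sqrt{3} \sqrt{\pi}$ gives
$$I(b) = 3 \sqrt{3} \sqrt{\pi} e^{- \frac{3 b^{2}}{4}}.$$

Setting $b = \frac{3}{5}$:
$$I = \frac{3 \sqrt{3} \sqrt{\pi}}{e^{\frac{27}{100}}}.$$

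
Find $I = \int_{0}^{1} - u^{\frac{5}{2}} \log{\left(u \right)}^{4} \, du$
$- \frac{768}{16807}$

Start from the elementary integral
$$J(a) = \int_{0}^{1} - u^{a} \, du = - \frac{1}{a + 1}.$$

Differentiating under the integral sign brings down a factor of $\ln u$:
$$\frac{dJ}{da} = \int_{0}^{1} - u^{a} \log{\left(u \right)} \, du = \frac{1}{\left(a + 1\right)^{2}}.$$

Repeating $4$ times in total — each differentiation brings down another $\ln u$ — gives
$$\frac{d^{4}J}{da^{4}} = \int_{0}^{1} - u^{a} \log{\left(u \right)}^{4} \, du = - \frac{24}{\left(a + 1\right)^{5}},$$
and the integrand here is exactly the target integrand, so $I = - \frac{24}{\left(a + 1\right)^{5}}$.

Setting $a = \frac{5}{2}$:
$$I = - \frac{768}{16807}.$$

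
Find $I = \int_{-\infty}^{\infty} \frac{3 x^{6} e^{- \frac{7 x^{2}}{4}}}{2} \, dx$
$\frac{360 \sqrt{7} \sqrt{\pi}}{2401}$

Start from the elementary integral
$$J(a) = \int_{-\infty}^{\infty} \frac{3 e^{- a x^{2}}}{2} \, dx = \frac{3 \sqrt{\pi}}{2 \sqrt{a}}.$$

Differentiating under the integral sign brings down a factor of $(-x^2)$:
$$\frac{dJ}{da} = \int_{-\infty}^{\infty} - \frac{3 x^{2} e^{- a x^{2}}}{2} \, dx = - \frac{3 \sqrt{\pi}}{4 a^{\frac{3}{2}}}.$$

Repeating $3$ times in total — each differentiation brings down another $(-x^2)$ — gives
$$\frac{d^{3}J}{da^{3}} = \int_{-\infty}^{\infty} - \frac{3 x^{6} e^{- a x^{2}}}{2} \, dx = - \frac{45 \sqrt{\pi}}{16 a^{\frac{7}{2}}},$$
and the integrand here is $(-1)^{3}$ times the target integrand, so $I = (-1)^{3}\,\frac{d^{3}J}{da^{3}} = \frac{45 \sqrt{\pi}}{16 a^{\frac{7}{2}}}$.

Setting $a = \frac{7}{4}$:
$$I = \frac{360 \sqrt{7} \sqrt{\pi}}{2401}.$$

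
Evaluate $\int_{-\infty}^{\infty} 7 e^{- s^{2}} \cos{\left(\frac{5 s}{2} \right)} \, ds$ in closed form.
$\frac{7 \sqrt{\pi}}{e^{\frac{25}{16}}}$

Let $b$ denote the cosine frequency and define $I(b) = \int_{-\infty}^{\infty} 7 e^{- s^{2}} \cos{\left(b s \right)} \, ds$.

Differentiating under the integral sign,
$$I'(b) = \int_{-\infty}^{\infty} - 7 s e^{- s^{2}} \sin{\left(b s \right)} \, ds.$$

Integrate $\int_{-\infty}^{\infty} s \sin(b s)\, e^{- s^{2}}\, ds$ by parts with $u = \sin(b s)$ and $dv = s\, e^{- s^{2}}\, ds$, giving $v = - \frac{e^{- s^{2}}}{2}$. The boundary term vanishes and
$$\int_{-\infty}^{\infty} s \sin(b s)\, e^{- s^{2}}\, ds = \frac{b}{2} \int_{-\infty}^{\infty} \cos(b s)\, e^{- s^{2}}\, ds,$$
so $I'(b) = - \frac{b}{2}\, I(b)$.

This is a separable first-order ODE; solving with the initial condition $I(0) = \int_{-\infty}^{\infty} 7 e^{- s^{2}}\,ds = 7 \sqrt{\pi}$ gives
$$I(b) = 7 \sqrt{\pi} e^{- \frac{b^{2}}{4}}.$$

Setting $b = \frac{5}{2}$:
$$I = \frac{7 \sqrt{\pi}}{e^{\frac{25}{16}}}.$$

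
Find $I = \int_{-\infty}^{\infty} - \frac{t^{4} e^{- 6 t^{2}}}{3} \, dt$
$- \frac{\sqrt{6} \sqrt{\pi}}{864}$

Begin with the known integral
$$J(a) = \int_{-\infty}^{\infty} - \frac{e^{- a t^{2}}}{3} \, dt = - \frac{\sqrt{\pi}}{3 \sqrt{a}}.$$

Differentiating under the integral sign brings down a factor of $(-t^2)$:
$$\frac{dJ}{da} = \int_{-\infty}^{\infty} \frac{t^{2} e^{- a t^{2}}}{3} \, dt = \frac{\sqrt{\pi}}{6 a^{\frac{3}{2}}}.$$

Repeating twice in total — each differentiation brings down another $(-t^2)$ — gives
$$\frac{d^{2}J}{da^{2}} = \int_{-\infty}^{\infty} - \frac{t^{4} e^{- a t^{2}}}{3} \, dt = - \frac{\sqrt{\pi}}{4 a^{\frac{5}{2}}},$$
and the integrand here is exactly the target integrand, so $I = - \frac{\sqrt{\pi}}{4 a^{\frac{5}{2}}}$.

Setting $a = 6$:
$$I = - \frac{\sqrt{6} \sqrt{\pi}}{864}.$$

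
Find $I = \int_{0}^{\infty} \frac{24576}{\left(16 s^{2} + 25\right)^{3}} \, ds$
$\frac{1152 \pi}{3125}$

Recall the elementary integral
$$J(a) = \int_{0}^{\infty} \frac{6}{a^{2} + s^{2}} \, ds = \frac{3 \pi}{a}.$$

Differentiating under the integral sign with respect to $a$,
$$\frac{dJ}{da} = \int_{0}^{\infty} - \frac{12 a}{\left(a^{2} + s^{2}\right)^{2}} \, ds = - \frac{3 \pi}{a^{2}},$$
so $\int_{0}^{\infty} \frac{6}{\left(a^{2} + s^{2}\right)^{2}} \, ds = \frac{3 \pi}{2 a^{3}}$.

Repeating — each differentiation of $1/(s^2+a^2)^j$ produces $-2ja/(s^2+a^2)^{j+1}$ — and dividing through by $-2ja$ at each step yields, after $2$ differentiations in total,
$$\int_{0}^{\infty} \frac{6}{\left(a^{2} + s^{2}\right)^{3}} \, ds = \frac{9 \pi}{8 a^{5}}.$$

Setting $a = \frac{5}{4}$:
$$I = \frac{1152 \pi}{3125}.$$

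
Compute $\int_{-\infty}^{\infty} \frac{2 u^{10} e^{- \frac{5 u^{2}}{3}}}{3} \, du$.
$\frac{15309 \sqrt{15} \sqrt{\pi}}{50000}$

Begin with the known integral
$$J(a) = \int_{-\infty}^{\infty} \frac{2 e^{- a u^{2}}}{3} \, du = \frac{2 \sqrt{\pi}}{3 \sqrt{a}}.$$

Differentiating under the integral sign brings down a factor of $(-u^2)$:
$$\frac{dJ}{da} = \int_{-\infty}^{\infty} - \frac{2 u^{2} e^{- a u^{2}}}{3} \, du = - \frac{\sqrt{\pi}}{3 a^{\frac{3}{2}}}.$$

Repeating $5$ times in total — each differentiation brings down another $(-u^2)$ — gives
$$\frac{d^{5}J}{da^{5}} = \int_{-\infty}^{\infty} - \frac{2 u^{10} e^{- a u^{2}}}{3} \, du = - \frac{315 \sqrt{\pi}}{16 a^{\frac{11}{2}}},$$
and the integrand here is $(-1)^{5}$ times the target integrand, so $I = (-1)^{5}\,\frac{d^{5}J}{da^{5}} = \frac{315 \sqrt{\pi}}{16 a^{\frac{11}{2}}}$.

Setting $a = \frac{5}{3}$:
$$I = \frac{15309 \sqrt{15} \sqrt{\pi}}{50000}.$$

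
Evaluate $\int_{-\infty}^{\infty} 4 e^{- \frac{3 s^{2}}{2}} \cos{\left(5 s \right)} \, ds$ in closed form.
$\frac{4 \sqrt{6} \sqrt{\pi}}{3 e^{\frac{25}{6}}}$

Let $b$ denote the cosine frequency and define $I(b) = \int_{-\infty}^{\infty} 4 e^{- \frac{3 s^{2}}{2}} \cos{\left(b s \right)} \, ds$.

Differentiating under the integral sign,
$$I'(b) = \int_{-\infty}^{\infty} - 4 s e^{- \frac{3 s^{2}}{2}} \sin{\left(b s \right)} \, ds.$$

Integrate $\int_{-\infty}^{\infty} s \sin(b s)\, e^{- \frac{3 s^{2}}{2}}\, ds$ by parts with $u = \sin(b s)$ and $dv = s\, e^{- \frac{3 s^{2}}{2}}\, ds$, giving $v = - \frac{e^{- \frac{3 s^{2}}{2}}}{3}$. The boundary term vanishes and
$$\int_{-\infty}^{\infty} s \sin(b s)\, e^{- \frac{3 s^{2}}{2}}\, ds = \frac{b}{3} \int_{-\infty}^{\infty} \cos(b s)\, e^{- \frac{3 s^{2}}{2}}\, ds,$$
so $I'(b) = - \frac{b}{3}\, I(b)$.

This is a separable first-order ODE; solving with the initial condition $I(0) = \int_{-\infty}^{\infty} 4 e^{- \frac{3 s^{2}}{2}}\,ds = \frac{4 \sqrt{6} \sqrt{\pi}}{3}$ gives
$$I(b) = \frac{4 \sqrt{6} \sqrt{\pi} e^{- \frac{b^{2}}{6}}}{3}.$$

Setting $b = 5$:
$$I = \frac{4 \sqrt{6} \sqrt{\pi}}{3 e^{\frac{25}{6}}}.$$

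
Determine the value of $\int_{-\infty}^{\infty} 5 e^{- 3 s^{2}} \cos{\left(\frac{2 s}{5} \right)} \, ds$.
$\frac{5 \sqrt{3} \sqrt{\pi}}{3 e^{\frac{1}{75}}}$

Let $b$ denote the cosine frequency and define $I(b) = \int_{-\infty}^{\infty} 5 e^{- 3 s^{2}} \cos{\left(b s \right)} \, ds$.

Differentiating under the integral sign,
$$I'(b) = \int_{-\infty}^{\infty} - 5 s e^{- 3 s^{2}} \sin{\left(b s \right)} \, ds.$$

Integrate $\int_{-\infty}^{\infty} s \sin(b s)\, e^{- 3 s^{2}}\, ds$ by parts with $u = \sin(b s)$ and $dv = s\, e^{- 3 s^{2}}\, ds$, giving $v = - \frac{e^{- 3 s^{2}}}{6}$. The boundary term vanishes and
$$\int_{-\infty}^{\infty} s \sin(b s)\, e^{- 3 s^{2}}\, ds = \frac{b}{6} \int_{-\infty}^{\infty} \cos(b s)\, e^{- 3 s^{2}}\, ds,$$
so $I'(b) = - \frac{b}{6}\, I(b)$.

This is a separable first-order ODE; solving with the initial condition $I(0) = \int_{-\infty}^{\infty} 5 e^{- 3 s^{2}}\,ds = \frac{5 \sqrt{3} \sqrt{\pi}}{3}$ gives
$$I(b) = \frac{5 \sqrt{3} \sqrt{\pi} e^{- \frac{b^{2}}{12}}}{3}.$$

Setting $b = \frac{2}{5}$:
$$I = \frac{5 \sqrt{3} \sqrt{\pi}}{3 e^{\frac{1}{75}}}.$$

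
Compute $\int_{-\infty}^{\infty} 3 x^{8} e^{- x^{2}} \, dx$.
$\frac{315 \sqrt{\pi}}{16}$

Start from the elementary integral
$$J(a) = \int_{-\infty}^{\infty} 3 e^{- a x^{2}} \, dx = \frac{3 \sqrt{\pi}}{\sqrt{a}}.$$

Differentiating under the integral sign brings down a factor of $(-x^2)$:
$$\frac{dJ}{da} = \int_{-\infty}^{\infty} - 3 x^{2} e^{- a x^{2}} \, dx = - \frac{3 \sqrt{\pi}}{2 a^{\frac{3}{2}}}.$$

Repeating $4$ times in total — each differentiation brings down another $(-x^2)$ — gives
$$\frac{d^{4}J}{da^{4}} = \int_{-\infty}^{\infty} 3 x^{8} e^{- a x^{2}} \, dx = \frac{315 \sqrt{\pi}}{16 a^{\frac{9}{2}}},$$
and the integrand here is exactly the target integrand, so $I = \frac{315 \sqrt{\pi}}{16 a^{\frac{9}{2}}}$.

Setting $a = 1$:
$$I = \frac{315 \sqrt{\pi}}{16}.$$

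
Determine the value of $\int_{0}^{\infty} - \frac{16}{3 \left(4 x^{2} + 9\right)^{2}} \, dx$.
$- \frac{2 \pi}{81}$

Start from the standard arctangent integral
$$J(a) = \int_{0}^{\infty} - \frac{1}{3 \left(a^{2} + x^{2}\right)} \, dx = - \frac{\pi}{6 a}.$$

Differentiating under the integral sign with respect to $a$,
$$\frac{dJ}{da} = \int_{0}^{\infty} \frac{2 a}{3 \left(a^{2} + x^{2}\right)^{2}} \, dx = \frac{\pi}{6 a^{2}},$$
so $\int_{0}^{\infty} - \frac{1}{3 \left(a^{2} + x^{2}\right)^{2}} \, dx = - \frac{\pi}{12 a^{3}}$.

Setting $a = \frac{3}{2}$:
$$I = - \frac{2 \pi}{81}.$$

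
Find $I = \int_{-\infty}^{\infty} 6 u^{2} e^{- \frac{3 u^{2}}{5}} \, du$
$\frac{5 \sqrt{15} \sqrt{\pi}}{3}$

Consider the simpler parametrised integral
$$J(a) = \int_{-\infty}^{\infty} 6 e^{- a u^{2}} \, du = \frac{6 \sqrt{\pi}}{\sqrt{a}}.$$

Differentiating under the integral sign brings down a factor of $(-u^2)$:
$$\frac{dJ}{da} = \int_{-\infty}^{\infty} - 6 u^{2} e^{- a u^{2}} \, du = - \frac{3 \sqrt{\pi}}{a^{\frac{3}{2}}}.$$

The integral on the left is $-I$, so $I = \frac{3 \sqrt{\pi}}{a^{\frac{3}{2}}}$.

Setting $a = \frac{3}{5}$:
$$I = \frac{5 \sqrt{15} \sqrt{\pi}}{3}.$$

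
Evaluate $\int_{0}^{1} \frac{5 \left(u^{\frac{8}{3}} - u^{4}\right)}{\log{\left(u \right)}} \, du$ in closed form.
$- \log{\left(\frac{759375}{161051} \right)}$

Replace the exponent $4$ by a parameter $a$: let $I(a) = \int_{0}^{1} \frac{5 \left(u^{\frac{8}{3}} - u^{a}\right)}{\log{\left(u \right)}} \, du$.

Since $\dfrac{\partial}{\partial a}\,u^{a} = u^{a} \ln u$, the $\ln u$ in the denominator cancels and
$$\frac{dI}{da} = \int_{0}^{1} -5 u^{a} \, du = -5 \left[\frac{u^{a+1}}{a+1}\right]_0^1 = - \frac{5}{a + 1}.$$

Integrating with respect to $a$ gives $I(a) = - \log{\left(\frac{243 \left(a + 1\right)^{5}}{161051} \right)} + C$.

At $a = \frac{8}{3}$ the integrand is identically $0$, so $I(\frac{8}{3}) = 0$. The closed form gives $0$, hence $C = 0$.

Setting $a = 4$:
$$I = - \log{\left(\frac{759375}{161051} \right)}.$$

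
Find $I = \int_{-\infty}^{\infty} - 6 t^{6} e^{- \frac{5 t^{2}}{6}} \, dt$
$- \frac{486 \sqrt{30} \sqrt{\pi}}{125}$

Consider the simpler parametrised integral
$$J(a) = \int_{-\infty}^{\infty} - 6 e^{- a t^{2}} \, dt = - \frac{6 \sqrt{\pi}}{\sqrt{a}}.$$

Differentiating under the integral sign brings down a factor of $(-t^2)$:
$$\frac{dJ}{da} = \int_{-\infty}^{\infty} 6 t^{2} e^{- a t^{2}} \, dt = \frac{3 \sqrt{\pi}}{a^{\frac{3}{2}}}.$$

Repeating $3$ times in total — each differentiation brings down another $(-t^2)$ — gives
$$\frac{d^{3}J}{da^{3}} = \int_{-\infty}^{\infty} 6 t^{6} e^{- a t^{2}} \, dt = \frac{45 \sqrt{\pi}}{4 a^{\frac{7}{2}}},$$
and the integrand here is $(-1)^{3}$ times the target integrand, so $I = (-1)^{3}\,\frac{d^{3}J}{da^{3}} = - \frac{45 \sqrt{\pi}}{4 a^{\frac{7}{2}}}$.

Setting $a = \frac{5}{6}$:
$$I = - \frac{486 \sqrt{30} \sqrt{\pi}}{125}.$$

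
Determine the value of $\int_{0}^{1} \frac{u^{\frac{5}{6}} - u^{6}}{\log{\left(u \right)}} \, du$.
$- \log{\left(42 \right)} + \log{\left(11 \right)}$

Consider the one-parameter family: let $I(a) = \int_{0}^{1} \frac{u^{\frac{5}{6}} - u^{a}}{\log{\left(u \right)}} \, du$.

Since $\dfrac{\partial}{\partial a}\,u^{a} = u^{a} \ln u$, the $\ln u$ in the denominator cancels and
$$\frac{dI}{da} = \int_{0}^{1} -1 u^{a} \, du = -1 \left[\frac{u^{a+1}}{a+1}\right]_0^1 = - \frac{1}{a + 1}.$$

Integrating with respect to $a$ gives $I(a) = - \log{\left(\frac{6 a}{11} + \frac{6}{11} \right)} + C$.

At $a = \frac{5}{6}$ the integrand is identically $0$, so $I(\frac{5}{6}) = 0$. The closed form gives $0$, hence $C = 0$.

Setting $a = 6$:
$$I = - \log{\left(42 \right)} + \log{\left(11 \right)}.$$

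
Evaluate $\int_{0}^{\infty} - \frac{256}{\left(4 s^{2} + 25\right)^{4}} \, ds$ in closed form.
$- \frac{4 \pi}{15625}$

Begin with the known result
$$J(a) = \int_{0}^{\infty} - \frac{1}{a^{2} + s^{2}} \, ds = - \frac{\pi}{2 a}.$$

Differentiating under the integral sign with respect to $a$,
$$\frac{dJ}{da} = \int_{0}^{\infty} \frac{2 a}{\left(a^{2} + s^{2}\right)^{2}} \, ds = \frac{\pi}{2 a^{2}},$$
so $\int_{0}^{\infty} - \frac{1}{\left(a^{2} + s^{2}\right)^{2}} \, ds = - \frac{\pi}{4 a^{3}}$.

Repeating — each differentiation of $1/(s^2+a^2)^j$ produces $-2ja/(s^2+a^2)^{j+1}$ — and dividing through by $-2ja$ at each step yields, after $3$ differentiations in total,
$$\int_{0}^{\infty} - \frac{1}{\left(a^{2} + s^{2}\right)^{4}} \, ds = - \frac{5 \pi}{32 a^{7}}.$$

Setting $a = \frac{5}{2}$:
$$I = - \frac{4 \pi}{15625}.$$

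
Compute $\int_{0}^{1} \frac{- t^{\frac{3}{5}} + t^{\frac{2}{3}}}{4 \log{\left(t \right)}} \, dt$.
$\log{\left(\frac{\sqrt{5} \sqrt[4]{54}}{6} \right)}$

Introduce a parameter $a$ in the exponent: let $I(a) = \int_{0}^{1} \frac{t^{\frac{2}{3}} - t^{a}}{4 \log{\left(t \right)}} \, dt$.

Since $\dfrac{\partial}{\partial a}\,t^{a} = t^{a} \ln t$, the $\ln t$ in the denominator cancels and
$$\frac{dI}{da} = \int_{0}^{1} - \frac{1}{4} t^{a} \, dt = - \frac{1}{4} \left[\frac{t^{a+1}}{a+1}\right]_0^1 = - \frac{1}{4 a + 4}.$$

Integrating with respect to $a$ gives $I(a) = - \frac{\log{\left(a + 1 \right)}}{4} - \frac{\log{\left(3 \right)}}{4} + \frac{\log{\left(5 \right)}}{4} + C$.

At $a = \frac{2}{3}$ the integrand is identically $0$, so $I(\frac{2}{3}) = 0$. The closed form gives $0$, hence $C = 0$.

Setting $a = \frac{3}{5}$:
$$I = \log{\left(\frac{\sqrt{5} \sqrt[4]{54}}{6} \right)}.$$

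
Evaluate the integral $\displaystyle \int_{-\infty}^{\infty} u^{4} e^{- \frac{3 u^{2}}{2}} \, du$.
$\frac{\sqrt{6} \sqrt{\pi}}{9}$

Consider the simpler parametrised integral
$$J(a) = \int_{-\infty}^{\infty} e^{- a u^{2}} \, du = \frac{\sqrt{\pi}}{\sqrt{a}}.$$

Differentiating under the integral sign brings down a factor of $(-u^2)$:
$$\frac{dJ}{da} = \int_{-\infty}^{\infty} - u^{2} e^{- a u^{2}} \, du = - \frac{\sqrt{\pi}}{2 a^{\frac{3}{2}}}.$$

Repeating twice in total — each differentiation brings down another $(-u^2)$ — gives
$$\frac{d^{2}J}{da^{2}} = \int_{-\infty}^{\infty} u^{4} e^{- a u^{2}} \, du = \frac{3 \sqrt{\pi}}{4 a^{\frac{5}{2}}},$$
and the integrand here is exactly the target integrand, so $I = \frac{3 \sqrt{\pi}}{4 a^{\frac{5}{2}}}$.

Setting $a = \frac{3}{2}$:
$$I = \frac{\sqrt{6} \sqrt{\pi}}{9}.$$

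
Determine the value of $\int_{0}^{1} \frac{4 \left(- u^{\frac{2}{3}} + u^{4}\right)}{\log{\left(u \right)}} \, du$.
$\log{\left(81 \right)}$

Consider the one-parameter family: let $I(a) = \int_{0}^{1} \frac{4 \left(u^{4} - u^{a}\right)}{\log{\left(u \right)}} \, du$.

Since $\dfrac{\partial}{\partial a}\,u^{a} = u^{a} \ln u$, the $\ln u$ in the denominator cancels and
$$\frac{dI}{da} = \int_{0}^{1} -4 u^{a} \, du = -4 \left[\frac{u^{a+1}}{a+1}\right]_0^1 = - \frac{4}{a + 1}.$$

Integrating with respect to $a$ gives $I(a) = \log{\left(\frac{625}{\left(a + 1\right)^{4}} \right)} + C$.

At $a = 4$ the integrand is identically $0$, so $I(4) = 0$. The closed form gives $0$, hence $C = 0$.

Setting $a = \frac{2}{3}$:
$$I = \log{\left(81 \right)}.$$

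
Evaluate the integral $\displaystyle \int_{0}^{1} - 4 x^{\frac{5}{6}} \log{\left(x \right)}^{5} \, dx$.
$\frac{22394880}{1771561}$

Start from the elementary integral
$$J(a) = \int_{0}^{1} - 4 x^{a} \, dx = - \frac{4}{a + 1}.$$

Differentiating under the integral sign brings down a factor of $\ln x$:
$$\frac{dJ}{da} = \int_{0}^{1} - 4 x^{a} \log{\left(x \right)} \, dx = \frac{4}{\left(a + 1\right)^{2}}.$$

Repeating $5$ times in total — each differentiation brings down another $\ln x$ — gives
$$\frac{d^{5}J}{da^{5}} = \int_{0}^{1} - 4 x^{a} \log{\left(x \right)}^{5} \, dx = \frac{480}{\left(a + 1\right)^{6}},$$
and the integrand here is exactly the target integrand, so $I = \frac{480}{\left(a + 1\right)^{6}}$.

Setting $a = \frac{5}{6}$:
$$I = \frac{22394880}{1771561}.$$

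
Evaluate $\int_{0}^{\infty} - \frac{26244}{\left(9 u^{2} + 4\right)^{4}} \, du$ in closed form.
$- \frac{10935 \pi}{1024}$

Begin with the known result
$$J(a) = \int_{0}^{\infty} - \frac{4}{a^{2} + u^{2}} \, du = - \frac{2 \pi}{a}.$$

Differentiating under the integral sign with respect to $a$,
$$\frac{dJ}{da} = \int_{0}^{\infty} \frac{8 a}{\left(a^{2} + u^{2}\right)^{2}} \, du = \frac{2 \pi}{a^{2}},$$
so $\int_{0}^{\infty} - \frac{4}{\left(a^{2} + u^{2}\right)^{2}} \, du = - \frac{\pi}{a^{3}}$.

Repeating — each differentiation of $1/(u^2+a^2)^j$ produces $-2ja/(u^2+a^2)^{j+1}$ — and dividing through by $-2ja$ at each step yields, after $3$ differentiations in total,
$$\int_{0}^{\infty} - \frac{4}{\left(a^{2} + u^{2}\right)^{4}} \, du = - \frac{5 \pi}{8 a^{7}}.$$

Setting $a = \frac{2}{3}$:
$$I = - \frac{10935 \pi}{1024}.$$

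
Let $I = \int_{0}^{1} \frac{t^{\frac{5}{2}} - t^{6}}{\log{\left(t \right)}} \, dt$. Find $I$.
$- \log{\left(2 \right)}$

Introduce a parameter $a$ in the exponent: let $I(a) = \int_{0}^{1} \frac{- t^{6} + t^{a}}{\log{\left(t \right)}} \, dt$.

Since $\dfrac{\partial}{\partial a}\,t^{a} = t^{a} \ln t$, the $\ln t$ in the denominator cancels and
$$\frac{dI}{da} = \int_{0}^{1} t^{a} \, dt = \left[\frac{t^{a+1}}{a+1}\right]_0^1 = \frac{1}{a + 1}.$$

Integrating with respect to $a$ gives $I(a) = \log{\left(\frac{a}{7} + \frac{1}{7} \right)} + C$.

At $a = 6$ the integrand is identically $0$, so $I(6) = 0$. The closed form gives $0$, hence $C = 0$.

Setting $a = \frac{5}{2}$:
$$I = - \log{\left(2 \right)}.$$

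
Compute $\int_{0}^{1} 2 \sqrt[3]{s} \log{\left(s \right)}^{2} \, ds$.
$\frac{27}{16}$

Consider the simpler parametrised integral
$$J(a) = \int_{0}^{1} 2 s^{a} \, ds = \frac{2}{a + 1}.$$

Differentiating under the integral sign brings down a factor of $\ln s$:
$$\frac{dJ}{da} = \int_{0}^{1} 2 s^{a} \log{\left(s \right)} \, ds = - \frac{2}{\left(a + 1\right)^{2}}.$$

Repeating twice in total — each differentiation brings down another $\ln s$ — gives
$$\frac{d^{2}J}{da^{2}} = \int_{0}^{1} 2 s^{a} \log{\left(s \right)}^{2} \, ds = \frac{4}{\left(a + 1\right)^{3}},$$
and the integrand here is exactly the target integrand, so $I = \frac{4}{\left(a + 1\right)^{3}}$.

Setting $a = \frac{1}{3}$:
$$I = \frac{27}{16}.$$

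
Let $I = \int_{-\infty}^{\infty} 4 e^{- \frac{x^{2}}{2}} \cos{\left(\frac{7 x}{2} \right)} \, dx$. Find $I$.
$\frac{4 \sqrt{2} \sqrt{\pi}}{e^{\frac{49}{8}}}$

Let $b$ denote the cosine frequency and define $I(b) = \int_{-\infty}^{\infty} 4 e^{- \frac{x^{2}}{2}} \cos{\left(b x \right)} \, dx$.

Differentiating under the integral sign,
$$I'(b) = \int_{-\infty}^{\infty} - 4 x e^{- \frac{x^{2}}{2}} \sin{\left(b x \right)} \, dx.$$

Integrate $\int_{-\infty}^{\infty} x \sin(b x)\, e^{- \frac{x^{2}}{2}}\, dx$ by parts with $u = \sin(b x)$ and $dv = x\, e^{- \frac{x^{2}}{2}}\, dx$, giving $v = - e^{- \frac{x^{2}}{2}}$. The boundary term vanishes and
$$\int_{-\infty}^{\infty} x \sin(b x)\, e^{- \frac{x^{2}}{2}}\, dx = b \int_{-\infty}^{\infty} \cos(b x)\, e^{- \frac{x^{2}}{2}}\, dx,$$
so $I'(b) = - b\, I(b)$.

This is a separable first-order ODE; solving with the initial condition $I(0) = \int_{-\infty}^{\infty} 4 e^{- \frac{x^{2}}{2}}\,dx = 4 \sqrt{2} \sqrt{\pi}$ gives
$$I(b) = 4 \sqrt{2} \sqrt{\pi} e^{- \frac{b^{2}}{2}}.$$

Setting $b = \frac{7}{2}$:
$$I = \frac{4 \sqrt{2} \sqrt{\pi}}{e^{\frac{49}{8}}}.$$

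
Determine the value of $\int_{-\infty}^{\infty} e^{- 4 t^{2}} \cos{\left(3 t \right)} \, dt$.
$\frac{\sqrt{\pi}}{2 e^{\frac{9}{16}}}$

Let $b$ denote the cosine frequency and define $I(b) = \int_{-\infty}^{\infty} e^{- 4 t^{2}} \cos{\left(b t \right)} \, dt$.

Differentiating under the integral sign,
$$I'(b) = \int_{-\infty}^{\infty} - t e^{- 4 t^{2}} \sin{\left(b t \right)} \, dt.$$

Integrate $\int_{-\infty}^{\infty} t \sin(b t)\, e^{- 4 t^{2}}\, dt$ by parts with $u = \sin(b t)$ and $dv = t\, e^{- 4 t^{2}}\, dt$, giving $v = - \frac{e^{- 4 t^{2}}}{8}$. The boundary term vanishes and
$$\int_{-\infty}^{\infty} t \sin(b t)\, e^{- 4 t^{2}}\, dt = \frac{b}{8} \int_{-\infty}^{\infty} \cos(b t)\, e^{- 4 t^{2}}\, dt,$$
so $I'(b) = - \frac{b}{8}\, I(b)$.

This is a separable first-order ODE; solving with the initial condition $I(0) = \int_{-\infty}^{\infty} e^{- 4 t^{2}}\,dt = \frac{\sqrt{\pi}}{2}$ gives
$$I(b) = \frac{\sqrt{\pi} e^{- \frac{b^{2}}{16}}}{2}.$$

Setting $b = 3$:
$$I = \frac{\sqrt{\pi}}{2 e^{\frac{9}{16}}}.$$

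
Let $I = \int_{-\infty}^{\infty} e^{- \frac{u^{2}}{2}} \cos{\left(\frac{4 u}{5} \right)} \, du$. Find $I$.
$\frac{\sqrt{2} \sqrt{\pi}}{e^{\frac{8}{25}}}$

Define $I(b) = \int_{-\infty}^{\infty} e^{- \frac{u^{2}}{2}} \cos{\left(b u \right)} \, du$.

Differentiating under the integral sign,
$$I'(b) = \int_{-\infty}^{\infty} - u e^{- \frac{u^{2}}{2}} \sin{\left(b u \right)} \, du.$$

Integrate $\int_{-\infty}^{\infty} u \sin(b u)\, e^{- \frac{u^{2}}{2}}\, du$ by parts with $w = \sin(b u)$ and $dv = u\, e^{- \frac{u^{2}}{2}}\, du$, giving $v = - e^{- \frac{u^{2}}{2}}$. The boundary term vanishes and
$$\int_{-\infty}^{\infty} u \sin(b u)\, e^{- \frac{u^{2}}{2}}\, du = b \int_{-\infty}^{\infty} \cos(b u)\, e^{- \frac{u^{2}}{2}}\, du,$$
so $I'(b) = - b\, I(b)$.

This is a separable first-order ODE; solving with the initial condition $I(0) = \int_{-\infty}^{\infty} e^{- \frac{u^{2}}{2}}\,du = \sqrt{2} \sqrt{\pi}$ gives
$$I(b) = \sqrt{2} \sqrt{\pi} e^{- \frac{b^{2}}{2}}.$$

Setting $b = \frac{4}{5}$:
$$I = \frac{\sqrt{2} \sqrt{\pi}}{e^{\frac{8}{25}}}.$$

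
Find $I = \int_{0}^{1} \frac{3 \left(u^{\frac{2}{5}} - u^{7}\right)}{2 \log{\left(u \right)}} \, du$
$\log{\left(\frac{7 \sqrt{70}}{800} \right)}$

Replace the exponent $\frac{2}{5}$ by a parameter $a$: let $I(a) = \int_{0}^{1} \frac{3 \left(- u^{7} + u^{a}\right)}{2 \log{\left(u \right)}} \, du$.

Since $\dfrac{\partial}{\partial a}\,u^{a} = u^{a} \ln u$, the $\ln u$ in the denominator cancels and
$$\frac{dI}{da} = \int_{0}^{1} \frac{3}{2} u^{a} \, du = \frac{3}{2} \left[\frac{u^{a+1}}{a+1}\right]_0^1 = \frac{3}{2 \left(a + 1\right)}.$$

Integrating with respect to $a$ gives $I(a) = \frac{3 \log{\left(a + 1 \right)}}{2} - \frac{9 \log{\left(2 \right)}}{2} + C$.

At $a = 7$ the integrand is identically $0$, so $I(7) = 0$. The closed form gives $0$, hence $C = 0$.

Setting $a = \frac{2}{5}$:
$$I = \log{\left(\frac{7 \sqrt{70}}{800} \right)}.$$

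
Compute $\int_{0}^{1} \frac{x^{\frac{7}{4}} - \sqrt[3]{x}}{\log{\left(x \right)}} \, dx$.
$- \log{\left(\frac{16}{33} \right)}$

Consider the one-parameter family: let $I(a) = \int_{0}^{1} \frac{x^{\frac{7}{4}} - x^{a}}{\log{\left(x \right)}} \, dx$.

Since $\dfrac{\partial}{\partial a}\,x^{a} = x^{a} \ln x$, the $\ln x$ in the denominator cancels and
$$\frac{dI}{da} = \int_{0}^{1} -1 x^{a} \, dx = -1 \left[\frac{x^{a+1}}{a+1}\right]_0^1 = - \frac{1}{a + 1}.$$

Integrating with respect to $a$ gives $I(a) = - \log{\left(\frac{4 a}{11} + \frac{4}{11} \right)} + C$.

At $a = \frac{7}{4}$ the integrand is identically $0$, so $I(\frac{7}{4}) = 0$. The closed form gives $0$, hence $C = 0$.

Setting $a = \frac{1}{3}$:
$$I = - \log{\left(\frac{16}{33} \right)}.$$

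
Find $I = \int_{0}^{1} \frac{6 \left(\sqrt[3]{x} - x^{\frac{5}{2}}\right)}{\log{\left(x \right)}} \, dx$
$- \log{\left(\frac{85766121}{262144} \right)}$

Replace the exponent $\frac{5}{2}$ by a parameter $a$: let $I(a) = \int_{0}^{1} \frac{6 \left(\sqrt[3]{x} - x^{a}\right)}{\log{\left(x \right)}} \, dx$.

Since $\dfrac{\partial}{\partial a}\,x^{a} = x^{a} \ln x$, the $\ln x$ in the denominator cancels and
$$\frac{dI}{da} = \int_{0}^{1} -6 x^{a} \, dx = -6 \left[\frac{x^{a+1}}{a+1}\right]_0^1 = - \frac{6}{a + 1}.$$

Integrating with respect to $a$ gives $I(a) = - \log{\left(\frac{729 \left(a + 1\right)^{6}}{4096} \right)} + C$.

At $a = \frac{1}{3}$ the integrand is identically $0$, so $I(\frac{1}{3}) = 0$. The closed form gives $0$, hence $C = 0$.

Setting $a = \frac{5}{2}$:
$$I = - \log{\left(\frac{85766121}{262144} \right)}.$$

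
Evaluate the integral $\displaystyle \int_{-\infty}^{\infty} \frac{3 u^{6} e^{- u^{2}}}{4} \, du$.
$\frac{45 \sqrt{\pi}}{32}$

Begin with the known integral
$$J(a) = \int_{-\infty}^{\infty} \frac{3 e^{- a u^{2}}}{4} \, du = \frac{3 \sqrt{\pi}}{4 \sqrt{a}}.$$

Differentiating under the integral sign brings down a factor of $(-u^2)$:
$$\frac{dJ}{da} = \int_{-\infty}^{\infty} - \frac{3 u^{2} e^{- a u^{2}}}{4} \, du = - \frac{3 \sqrt{\pi}}{8 a^{\frac{3}{2}}}.$$

Repeating $3$ times in total — each differentiation brings down another $(-u^2)$ — gives
$$\frac{d^{3}J}{da^{3}} = \int_{-\infty}^{\infty} - \frac{3 u^{6} e^{- a u^{2}}}{4} \, du = - \frac{45 \sqrt{\pi}}{32 a^{\frac{7}{2}}},$$
and the integrand here is $(-1)^{3}$ times the target integrand, so $I = (-1)^{3}\,\frac{d^{3}J}{da^{3}} = \frac{45 \sqrt{\pi}}{32 a^{\frac{7}{2}}}$.

Setting $a = 1$:
$$I = \frac{45 \sqrt{\pi}}{32}.$$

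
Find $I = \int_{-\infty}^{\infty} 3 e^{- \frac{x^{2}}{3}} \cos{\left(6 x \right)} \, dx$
$\frac{3 \sqrt{3} \sqrt{\pi}}{e^{27}}$

Treat the cosine frequency as a parameter and define $I(b) = \int_{-\infty}^{\infty} 3 e^{- \frac{x^{2}}{3}} \cos{\left(b x \right)} \, dx$.

Differentiating under the integral sign,
$$I'(b) = \int_{-\infty}^{\infty} - 3 x e^{- \frac{x^{2}}{3}} \sin{\left(b x \right)} \, dx.$$

Integrate $\int_{-\infty}^{\infty} x \sin(b x)\, e^{- \frac{x^{2}}{3}}\, dx$ by parts with $u = \sin(b x)$ and $dv = x\, e^{- \frac{x^{2}}{3}}\, dx$, giving $v = - \frac{3 e^{- \frac{x^{2}}{3}}}{2}$. The boundary term vanishes and
$$\int_{-\infty}^{\infty} x \sin(b x)\, e^{- \frac{x^{2}}{3}}\, dx = \frac{3 b}{2} \int_{-\infty}^{\infty} \cos(b x)\, e^{- \frac{x^{2}}{3}}\, dx,$$
so $I'(b) = - \frac{3 b}{2}\, I(b)$.

This is a separable first-order ODE; solving with the initial condition $I(0) = \int_{-\infty}^{\infty} 3 e^{- \frac{x^{2}}{3}}\,dx = 3 \sqrt{3} \sqrt{\pi}$ gives
$$I(b) = 3 \sqrt{3} \sqrt{\pi} e^{- \frac{3 b^{2}}{4}}.$$

Setting $b = 6$:
$$I = \frac{3 \sqrt{3} \sqrt{\pi}}{e^{27}}.$$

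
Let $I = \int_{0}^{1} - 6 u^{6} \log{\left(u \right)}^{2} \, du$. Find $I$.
$- \frac{12}{343}$

Start from the elementary integral
$$J(a) = \int_{0}^{1} - 6 u^{a} \, du = - \frac{6}{a + 1}.$$

Differentiating under the integral sign brings down a factor of $\ln u$:
$$\frac{dJ}{da} = \int_{0}^{1} - 6 u^{a} \log{\left(u \right)} \, du = \frac{6}{\left(a + 1\right)^{2}}.$$

Repeating twice in total — each differentiation brings down another $\ln u$ — gives
$$\frac{d^{2}J}{da^{2}} = \int_{0}^{1} - 6 u^{a} \log{\left(u \right)}^{2} \, du = - \frac{12}{\left(a + 1\right)^{3}},$$
and the integrand here is exactly the target integrand, so $I = - \frac{12}{\left(a + 1\right)^{3}}$.

Setting $a = 6$:
$$I = - \frac{12}{343}.$$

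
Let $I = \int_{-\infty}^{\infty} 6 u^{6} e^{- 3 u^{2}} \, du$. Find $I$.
$\frac{5 \sqrt{3} \sqrt{\pi}}{36}$

Start from the elementary integral
$$J(a) = \int_{-\infty}^{\infty} 6 e^{- a u^{2}} \, du = \frac{6 \sqrt{\pi}}{\sqrt{a}}.$$

Differentiating under the integral sign brings down a factor of $(-u^2)$:
$$\frac{dJ}{da} = \int_{-\infty}^{\infty} - 6 u^{2} e^{- a u^{2}} \, du = - \frac{3 \sqrt{\pi}}{a^{\frac{3}{2}}}.$$

Repeating $3$ times in total — each differentiation brings down another $(-u^2)$ — gives
$$\frac{d^{3}J}{da^{3}} = \int_{-\infty}^{\infty} - 6 u^{6} e^{- a u^{2}} \, du = - \frac{45 \sqrt{\pi}}{4 a^{\frac{7}{2}}},$$
and the integrand here is $(-1)^{3}$ times the target integrand, so $I = (-1)^{3}\,\frac{d^{3}J}{da^{3}} = \frac{45 \sqrt{\pi}}{4 a^{\frac{7}{2}}}$.

Setting $a = 3$:
$$I = \frac{5 \sqrt{3} \sqrt{\pi}}{36}.$$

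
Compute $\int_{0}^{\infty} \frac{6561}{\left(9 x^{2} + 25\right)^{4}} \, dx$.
$\frac{2187 \pi}{500000}$

Start from the standard arctangent integral
$$J(a) = \int_{0}^{\infty} \frac{1}{a^{2} + x^{2}} \, dx = \frac{\pi}{2 a}.$$

Differentiating under the integral sign with respect to $a$,
$$\frac{dJ}{da} = \int_{0}^{\infty} - \frac{2 a}{\left(a^{2} + x^{2}\right)^{2}} \, dx = - \frac{\pi}{2 a^{2}},$$
so $\int_{0}^{\infty} \frac{1}{\left(a^{2} + x^{2}\right)^{2}} \, dx = \frac{\pi}{4 a^{3}}$.

Repeating — each differentiation of $1/(x^2+a^2)^j$ produces $-2ja/(x^2+a^2)^{j+1}$ — and dividing through by $-2ja$ at each step yields, after $3$ differentiations in total,
$$\int_{0}^{\infty} \frac{1}{\left(a^{2} + x^{2}\right)^{4}} \, dx = \frac{5 \pi}{32 a^{7}}.$$

Setting $a = \frac{5}{3}$:
$$I = \frac{2187 \pi}{500000}.$$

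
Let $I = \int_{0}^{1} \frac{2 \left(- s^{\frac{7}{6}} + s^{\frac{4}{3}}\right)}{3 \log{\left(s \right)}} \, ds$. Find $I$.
$- \frac{2 \log{\left(13 \right)}}{3} + \frac{2 \log{\left(14 \right)}}{3}$

Introduce a parameter $a$ in the exponent: let $I(a) = \int_{0}^{1} \frac{2 \left(- s^{\frac{7}{6}} + s^{a}\right)}{3 \log{\left(s \right)}} \, ds$.

Since $\dfrac{\partial}{\partial a}\,s^{a} = s^{a} \ln s$, the $\ln s$ in the denominator cancels and
$$\frac{dI}{da} = \int_{0}^{1} \frac{2}{3} s^{a} \, ds = \frac{2}{3} \left[\frac{s^{a+1}}{a+1}\right]_0^1 = \frac{2}{3 \left(a + 1\right)}.$$

Integrating with respect to $a$ gives $I(a) = \log{\left(\frac{\sqrt[3]{13} \cdot 6^{\frac{2}{3}} \left(a + 1\right)^{\frac{2}{3}}}{13} \right)} + C$.

At $a = \frac{7}{6}$ the integrand is identically $0$, so $I(\frac{7}{6}) = 0$. The closed form gives $0$, hence $C = 0$.

Setting $a = \frac{4}{3}$:
$$I = - \frac{2 \log{\left(13 \right)}}{3} + \frac{2 \log{\left(14 \right)}}{3}.$$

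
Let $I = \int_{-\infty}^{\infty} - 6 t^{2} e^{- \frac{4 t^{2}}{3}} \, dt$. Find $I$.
$- \frac{9 \sqrt{3} \sqrt{\pi}}{8}$

Consider the simpler parametrised integral
$$J(a) = \int_{-\infty}^{\infty} - 6 e^{- a t^{2}} \, dt = - \frac{6 \sqrt{\pi}}{\sqrt{a}}.$$

Differentiating under the integral sign brings down a factor of $(-t^2)$:
$$\frac{dJ}{da} = \int_{-\infty}^{\infty} 6 t^{2} e^{- a t^{2}} \, dt = \frac{3 \sqrt{\pi}}{a^{\frac{3}{2}}}.$$

The integral on the left is $-I$, so $I = - \frac{3 \sqrt{\pi}}{a^{\frac{3}{2}}}$.

Setting $a = \frac{4}{3}$:
$$I = - \frac{9 \sqrt{3} \sqrt{\pi}}{8}.$$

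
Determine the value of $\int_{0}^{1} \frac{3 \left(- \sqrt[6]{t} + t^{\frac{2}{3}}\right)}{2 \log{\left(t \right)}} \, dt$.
$- \log{\left(\frac{7 \sqrt{70}}{100} \right)}$

Consider the one-parameter family: let $I(a) = \int_{0}^{1} \frac{3 \left(t^{\frac{2}{3}} - t^{a}\right)}{2 \log{\left(t \right)}} \, dt$.

Since $\dfrac{\partial}{\partial a}\,t^{a} = t^{a} \ln t$, the $\ln t$ in the denominator cancels and
$$\frac{dI}{da} = \int_{0}^{1} - \frac{3}{2} t^{a} \, dt = - \frac{3}{2} \left[\frac{t^{a+1}}{a+1}\right]_0^1 = - \frac{3}{2 a + 2}.$$

Integrating with respect to $a$ gives $I(a) = - \log{\left(\frac{3 \sqrt{15} \left(a + 1\right)^{\frac{3}{2}}}{25} \right)} + C$.

At $a = \frac{2}{3}$ the integrand is identically $0$, so $I(\frac{2}{3}) = 0$. The closed form gives $0$, hence $C = 0$.

Setting $a = \frac{1}{6}$:
$$I = - \log{\left(\frac{7 \sqrt{70}}{100} \right)}.$$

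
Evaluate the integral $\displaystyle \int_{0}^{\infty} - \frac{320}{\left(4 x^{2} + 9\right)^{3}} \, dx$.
$- \frac{10 \pi}{81}$

Start from the standard arctangent integral
$$J(a) = \int_{0}^{\infty} - \frac{5}{a^{2} + x^{2}} \, dx = - \frac{5 \pi}{2 a}.$$

Differentiating under the integral sign with respect to $a$,
$$\frac{dJ}{da} = \int_{0}^{\infty} \frac{10 a}{\left(a^{2} + x^{2}\right)^{2}} \, dx = \frac{5 \pi}{2 a^{2}},$$
so $\int_{0}^{\infty} - \frac{5}{\left(a^{2} + x^{2}\right)^{2}} \, dx = - \frac{5 \pi}{4 a^{3}}$.

Repeating — each differentiation of $1/(x^2+a^2)^j$ produces $-2ja/(x^2+a^2)^{j+1}$ — and dividing through by $-2ja$ at each step yields, after $2$ differentiations in total,
$$\int_{0}^{\infty} - \frac{5}{\left(a^{2} + x^{2}\right)^{3}} \, dx = - \frac{15 \pi}{16 a^{5}}.$$

Setting $a = \frac{3}{2}$:
$$I = - \frac{10 \pi}{81}.$$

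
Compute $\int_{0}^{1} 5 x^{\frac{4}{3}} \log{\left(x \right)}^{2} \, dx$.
$\frac{270}{343}$

Begin with the known integral
$$J(a) = \int_{0}^{1} 5 x^{a} \, dx = \frac{5}{a + 1}.$$

Differentiating under the integral sign brings down a factor of $\ln x$:
$$\frac{dJ}{da} = \int_{0}^{1} 5 x^{a} \log{\left(x \right)} \, dx = - \frac{5}{\left(a + 1\right)^{2}}.$$

Repeating twice in total — each differentiation brings down another $\ln x$ — gives
$$\frac{d^{2}J}{da^{2}} = \int_{0}^{1} 5 x^{a} \log{\left(x \right)}^{2} \, dx = \frac{10}{\left(a + 1\right)^{3}},$$
and the integrand here is exactly the target integrand, so $I = \frac{10}{\left(a + 1\right)^{3}}$.

Setting $a = \frac{4}{3}$:
$$I = \frac{270}{343}.$$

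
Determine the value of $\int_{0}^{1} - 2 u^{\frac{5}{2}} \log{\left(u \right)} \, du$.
$\frac{8}{49}$

Consider the simpler parametrised integral
$$J(a) = \int_{0}^{1} - 2 u^{a} \, du = - \frac{2}{a + 1}.$$

Differentiating under the integral sign brings down a factor of $\ln u$:
$$\frac{dJ}{da} = \int_{0}^{1} - 2 u^{a} \log{\left(u \right)} \, du = \frac{2}{\left(a + 1\right)^{2}}.$$

The integral on the left is $I$, so $I = \frac{2}{\left(a + 1\right)^{2}}$.

Setting $a = \frac{5}{2}$:
$$I = \frac{8}{49}.$$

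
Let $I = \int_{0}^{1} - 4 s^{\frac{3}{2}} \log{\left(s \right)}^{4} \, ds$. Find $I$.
$- \frac{3072}{3125}$

Consider the simpler parametrised integral
$$J(a) = \int_{0}^{1} - 4 s^{a} \, ds = - \frac{4}{a + 1}.$$

Differentiating under the integral sign brings down a factor of $\ln s$:
$$\frac{dJ}{da} = \int_{0}^{1} - 4 s^{a} \log{\left(s \right)} \, ds = \frac{4}{\left(a + 1\right)^{2}}.$$

Repeating $4$ times in total — each differentiation brings down another $\ln s$ — gives
$$\frac{d^{4}J}{da^{4}} = \int_{0}^{1} - 4 s^{a} \log{\left(s \right)}^{4} \, ds = - \frac{96}{\left(a + 1\right)^{5}},$$
and the integrand here is exactly the target integrand, so $I = - \frac{96}{\left(a + 1\right)^{5}}$.

Setting $a = \frac{3}{2}$:
$$I = - \frac{3072}{3125}.$$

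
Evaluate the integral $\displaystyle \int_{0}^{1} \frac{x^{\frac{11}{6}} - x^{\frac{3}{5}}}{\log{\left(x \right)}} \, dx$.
$- \log{\left(48 \right)} + \log{\left(85 \right)}$

Replace the exponent $\frac{3}{5}$ by a parameter $a$: let $I(a) = \int_{0}^{1} \frac{x^{\frac{11}{6}} - x^{a}}{\log{\left(x \right)}} \, dx$.

Since $\dfrac{\partial}{\partial a}\,x^{a} = x^{a} \ln x$, the $\ln x$ in the denominator cancels and
$$\frac{dI}{da} = \int_{0}^{1} -1 x^{a} \, dx = -1 \left[\frac{x^{a+1}}{a+1}\right]_0^1 = - \frac{1}{a + 1}.$$

Integrating with respect to $a$ gives $I(a) = - \log{\left(\frac{6 a}{17} + \frac{6}{17} \right)} + C$.

At $a = \frac{11}{6}$ the integrand is identically $0$, so $I(\frac{11}{6}) = 0$. The closed form gives $0$, hence $C = 0$.

Setting $a = \frac{3}{5}$:
$$I = - \log{\left(48 \right)} + \log{\left(85 \right)}.$$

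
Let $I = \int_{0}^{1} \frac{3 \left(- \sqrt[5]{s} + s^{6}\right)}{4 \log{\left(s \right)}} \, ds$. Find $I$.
$\log{\left(\frac{35^{\frac{3}{4}} \sqrt[4]{6}}{6} \right)}$

Consider the one-parameter family: let $I(a) = \int_{0}^{1} \frac{3 \left(s^{6} - s^{a}\right)}{4 \log{\left(s \right)}} \, ds$.

Since $\dfrac{\partial}{\partial a}\,s^{a} = s^{a} \ln s$, the $\ln s$ in the denominator cancels and
$$\frac{dI}{da} = \int_{0}^{1} - \frac{3}{4} s^{a} \, ds = - \frac{3}{4} \left[\frac{s^{a+1}}{a+1}\right]_0^1 = - \frac{3}{4 a + 4}.$$

Integrating with respect to $a$ gives $I(a) = - \frac{3 \log{\left(a + 1 \right)}}{4} + \frac{3 \log{\left(7 \right)}}{4} + C$.

At $a = 6$ the integrand is identically $0$, so $I(6) = 0$. The closed form gives $0$, hence $C = 0$.

Setting $a = \frac{1}{5}$:
$$I = \log{\left(\frac{35^{\frac{3}{4}} \sqrt[4]{6}}{6} \right)}.$$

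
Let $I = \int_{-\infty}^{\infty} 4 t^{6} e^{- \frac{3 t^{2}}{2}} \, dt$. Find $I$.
$\frac{20 \sqrt{6} \sqrt{\pi}}{27}$

Start from the elementary integral
$$J(a) = \int_{-\infty}^{\infty} 4 e^{- a t^{2}} \, dt = \frac{4 \sqrt{\pi}}{\sqrt{a}}.$$

Differentiating under the integral sign brings down a factor of $(-t^2)$:
$$\frac{dJ}{da} = \int_{-\infty}^{\infty} - 4 t^{2} e^{- a t^{2}} \, dt = - \frac{2 \sqrt{\pi}}{a^{\frac{3}{2}}}.$$

Repeating $3$ times in total — each differentiation brings down another $(-t^2)$ — gives
$$\frac{d^{3}J}{da^{3}} = \int_{-\infty}^{\infty} - 4 t^{6} e^{- a t^{2}} \, dt = - \frac{15 \sqrt{\pi}}{2 a^{\frac{7}{2}}},$$
and the integrand here is $(-1)^{3}$ times the target integrand, so $I = (-1)^{3}\,\frac{d^{3}J}{da^{3}} = \frac{15 \sqrt{\pi}}{2 a^{\frac{7}{2}}}$.

Setting $a = \frac{3}{2}$:
$$I = \frac{20 \sqrt{6} \sqrt{\pi}}{27}.$$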